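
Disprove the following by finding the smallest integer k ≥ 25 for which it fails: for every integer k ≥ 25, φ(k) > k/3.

For k = 25, 26, 27, 28, 29 the conclusion holds.
k = 30: φ(30) = 8 and 30/3 = 10, so φ(30) ≤ 30/3.

k = 30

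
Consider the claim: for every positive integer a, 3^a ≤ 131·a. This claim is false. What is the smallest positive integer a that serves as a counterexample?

a = 7

We need the least positive integer a for which 3^a > 131·a.
For a = 1, 2, 3, 4, 5, 6 the conclusion holds.
a = 7: 3^a = 2187 and 131·a = 917, so 2187 > 917.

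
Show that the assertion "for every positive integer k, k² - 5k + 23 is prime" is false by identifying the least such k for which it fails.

We need the least positive integer k for which k² - 5k + 23 is not prime.
For k = 1, 2, 3, 4, …, 16, 17, 18 the conclusion holds.
k = 19: k² - 5k + 23 = 289 = 17 × 17, composite.
So k = 19 is the smallest counterexample.

k = 19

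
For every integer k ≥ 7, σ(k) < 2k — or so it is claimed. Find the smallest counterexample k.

k = 12

Check each integer k ≥ 7 in order until the claim fails.
For k = 7, 8, 9, 10, 11 the conclusion holds.
k = 12: σ(12) = 28; 28 ≥ 24.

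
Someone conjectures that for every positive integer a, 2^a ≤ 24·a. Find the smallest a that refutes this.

Check each positive integer a in order until 2^a > 24·a.
For a = 1, 2, 3, 4, 5, 6, 7 the conclusion holds.
a = 8: 2^a = 256 and 24·a = 192, so 256 > 192.

a = 8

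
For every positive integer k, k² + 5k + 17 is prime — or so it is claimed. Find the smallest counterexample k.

k = 8

A counterexample is any positive integer k such that k² + 5k + 17 is not prime; we check each in order.
k = 1: k² + 5k + 17 = 23, prime.
k = 2: k² + 5k + 17 = 31, prime.
k = 3: k² + 5k + 17 = 41, prime.
k = 4: k² + 5k + 17 = 53, prime.
k = 5: k² + 5k + 17 = 67, prime.
k = 6: k² + 5k + 17 = 83, prime.
k = 7: k² + 5k + 17 = 101, prime.
k = 8: k² + 5k + 17 = 121 = 11 × 11, composite.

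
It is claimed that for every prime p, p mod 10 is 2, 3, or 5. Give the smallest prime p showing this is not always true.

p = 7

Check each prime p in order until the claim fails.
For p = 2, 3, 5 the conclusion holds.
p = 7: 7 mod 10 = 7 — not in {2, 3, 5}.
So p = 7 is the smallest counterexample.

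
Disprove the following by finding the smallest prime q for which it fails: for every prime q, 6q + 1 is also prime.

q = 19

A counterexample is any prime q such that 6q + 1 is not prime; we check each in order.
The first 7 eligible values, up to q = 17, all satisfy the conclusion.
q = 19: 6q + 1 = 115 = 5 × 23, not prime.
So q = 19 is the smallest counterexample.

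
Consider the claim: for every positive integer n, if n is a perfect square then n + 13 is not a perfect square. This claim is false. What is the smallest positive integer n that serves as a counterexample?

A counterexample is any positive integer n such that n is a perfect square but n + 13 is a perfect square; we check each in order.
For n = 1, 4, 9, 16, 25 the conclusion holds.
n = 36: 36 = 6² and 36 + 13 = 49 = 7².
Thus n = 36 disproves the claim, and no smaller n works.

n = 36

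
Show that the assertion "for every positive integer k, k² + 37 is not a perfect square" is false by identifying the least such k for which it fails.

k = 18

The first 17 eligible values, up to k = 17, all satisfy the conclusion.
k = 18: 18² + 37 = 361 = 19², a perfect square.
So k = 18 is the smallest counterexample.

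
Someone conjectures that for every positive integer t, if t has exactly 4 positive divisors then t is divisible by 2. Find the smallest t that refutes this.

t = 15

Check each positive integer t in order until t has exactly 4 positive divisors but t is not divisible by 2.
The first 4 eligible values, up to t = 14, all satisfy the conclusion.
t = 15: τ(15) = 4; 15 mod 2 = 1.
Hence t = 15 is a counterexample.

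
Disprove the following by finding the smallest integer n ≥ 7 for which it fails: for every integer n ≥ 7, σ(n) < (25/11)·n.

A counterexample is any integer n ≥ 7 such that the claim fails; we check each in order.
n = 7: σ(7) = 8; 8 < 175/11.
n = 8: σ(8) = 15; 15 < 200/11.
n = 9: σ(9) = 13; 13 < 225/11.
n = 10: σ(10) = 18; 18 < 250/11.
n = 11: σ(11) = 12; 12 < 25.
n = 12: σ(12) = 28; 28 ≥ 300/11.
So n = 12 is the smallest counterexample.

n = 12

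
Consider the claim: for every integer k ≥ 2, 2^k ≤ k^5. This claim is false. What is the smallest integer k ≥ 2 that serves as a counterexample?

k = 23

Check each integer k ≥ 2 in order until 2^k > k^5.
For k = 2, 3, 4, 5, …, 20, 21, 22 the conclusion holds.
k = 23: 2^k = 8388608 and k^5 = 6436343, so 8388608 > 6436343.
So k = 23 is the smallest counterexample.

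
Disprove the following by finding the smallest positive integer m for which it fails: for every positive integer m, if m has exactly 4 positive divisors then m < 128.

m = 129

A counterexample is any positive integer m such that m has exactly 4 positive divisors but the claim fails; we check each in order.
For m = 6, 8, 10, 14, …, 122, 123, 125 the conclusion holds.
m = 129: τ(129) = 4; 129 ≥ 128.
Thus m = 129 disproves the claim, and no smaller m works.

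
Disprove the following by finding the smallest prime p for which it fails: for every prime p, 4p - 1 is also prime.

We need the least prime p for which 4p - 1 is not prime.
For p = 2, 3, 5 the conclusion holds.
p = 7: 4p - 1 = 27 = 3 × 9, not prime.

p = 7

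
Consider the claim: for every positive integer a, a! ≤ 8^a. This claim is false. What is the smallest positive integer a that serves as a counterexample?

a = 20

Check each positive integer a in order until a! > 8^a.
For a = 1, 2, 3, 4, …, 17, 18, 19 the conclusion holds.
a = 20: a! = 2432902008176640000 and 8^a = 1152921504606846976, so 2432902008176640000 > 1152921504606846976.
Thus a = 20 disproves the claim, and no smaller a works.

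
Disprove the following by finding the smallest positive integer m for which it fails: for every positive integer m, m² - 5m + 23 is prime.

m = 19

We need the least positive integer m for which m² - 5m + 23 is not prime.
For m = 1, 2, 3, 4, …, 16, 17, 18 the conclusion holds.
m = 19: m² - 5m + 23 = 289 = 17 × 17, composite.
Hence m = 19 is a counterexample.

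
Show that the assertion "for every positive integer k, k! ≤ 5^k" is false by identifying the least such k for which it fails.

k = 12

We need the least positive integer k for which k! > 5^k.
For k = 1, 2, 3, 4, …, 9, 10, 11 the conclusion holds.
k = 12: k! = 479001600 and 5^k = 244140625, so 479001600 > 244140625.
Hence k = 12 is a counterexample.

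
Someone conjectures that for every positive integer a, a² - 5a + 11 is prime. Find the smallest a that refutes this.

A counterexample is any positive integer a such that a² - 5a + 11 is not prime; we check each in order.
a = 1: a² - 5a + 11 = 7, prime.
a = 2: a² - 5a + 11 = 5, prime.
a = 3: a² - 5a + 11 = 5, prime.
a = 4: a² - 5a + 11 = 7, prime.
a = 5: a² - 5a + 11 = 11, prime.
a = 6: a² - 5a + 11 = 17, prime.
a = 7: a² - 5a + 11 = 25 = 5 × 5, composite.

a = 7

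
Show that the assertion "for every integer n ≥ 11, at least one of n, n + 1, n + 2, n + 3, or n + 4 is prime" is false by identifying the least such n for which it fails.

n = 24

A counterexample is any integer n ≥ 11 such that n, n + 1, n + 2, n + 3, n + 4 are all composite; we check each in order.
For n = 11, 12, 13, 14, …, 21, 22, 23 the conclusion holds.
n = 24: 24 = 2 × 12; 25 = 5 × 5; 26 = 2 × 13; 27 = 3 × 9; 28 = 2 × 14 — all composite.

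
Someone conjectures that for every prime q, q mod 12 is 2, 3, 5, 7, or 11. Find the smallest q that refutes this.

q = 13

Check each prime q in order until the claim fails.
q = 2: 2 mod 12 = 2.
q = 3: 3 mod 12 = 3.
q = 5: 5 mod 12 = 5.
q = 7: 7 mod 12 = 7.
q = 11: 11 mod 12 = 11.
q = 13: 13 mod 12 = 1 — not in {2, 3, 5, 7, 11}.
So q = 13 is the smallest counterexample.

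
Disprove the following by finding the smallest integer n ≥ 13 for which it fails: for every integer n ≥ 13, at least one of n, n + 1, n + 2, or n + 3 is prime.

Check each integer n ≥ 13 in order until n, n + 1, n + 2, n + 3 are all composite.
For n = 13, 14, 15, 16, …, 21, 22, 23 the conclusion holds.
n = 24: 24 = 2 × 12; 25 = 5 × 5; 26 = 2 × 13; 27 = 3 × 9 — all composite.

n = 24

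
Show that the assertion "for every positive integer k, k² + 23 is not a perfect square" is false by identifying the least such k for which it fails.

k = 11

For k = 1, 2, 3, 4, 5, 6, 7, 8, 9, 10 the conclusion holds.
k = 11: 11² + 23 = 144 = 12², a perfect square.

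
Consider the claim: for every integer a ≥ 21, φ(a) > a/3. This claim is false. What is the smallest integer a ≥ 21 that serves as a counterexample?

a = 24

A counterexample is any integer a ≥ 21 such that the claim fails; we check each in order.
For a = 21, 22, 23 the conclusion holds.
a = 24: φ(24) = 8 and 24/3 = 8, so φ(24) ≤ 24/3.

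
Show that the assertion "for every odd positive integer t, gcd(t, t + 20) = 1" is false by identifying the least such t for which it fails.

t = 1: gcd(1, 21) = 1.
t = 3: gcd(3, 23) = 1.
t = 5: gcd(5, 25) = 5.

t = 5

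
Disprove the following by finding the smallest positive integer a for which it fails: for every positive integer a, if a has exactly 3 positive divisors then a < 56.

a = 121

We need the least positive integer a for which a has exactly 3 positive divisors but the claim fails.
The first 4 eligible values, up to a = 49, all satisfy the conclusion.
a = 121: τ(121) = 3; 121 ≥ 56.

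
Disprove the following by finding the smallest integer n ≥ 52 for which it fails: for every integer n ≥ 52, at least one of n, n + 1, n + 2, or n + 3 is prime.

Check each integer n ≥ 52 in order until n, n + 1, n + 2, n + 3 are all composite.
For n = 52, 53 the conclusion holds.
n = 54: 54 = 2 × 27; 55 = 5 × 11; 56 = 2 × 28; 57 = 3 × 19 — all composite.

n = 54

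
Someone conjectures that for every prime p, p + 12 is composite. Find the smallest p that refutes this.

Check each prime p in order until p + 12 is prime.
p = 2: p + 12 = 14 = 2 × 7, composite.
p = 3: p + 12 = 15 = 3 × 5, composite.
p = 5: p + 12 = 17, prime — not composite.

p = 5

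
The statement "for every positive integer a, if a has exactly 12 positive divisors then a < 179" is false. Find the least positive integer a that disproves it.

a = 198

We need the least positive integer a for which a has exactly 12 positive divisors but the claim fails.
For a = 60, 72, 84, 90, …, 150, 156, 160 the conclusion holds.
a = 198: τ(198) = 12; 198 ≥ 179.
Thus a = 198 disproves the claim, and no smaller a works.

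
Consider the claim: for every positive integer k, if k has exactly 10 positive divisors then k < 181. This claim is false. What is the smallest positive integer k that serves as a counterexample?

k = 208

A counterexample is any positive integer k such that k has exactly 10 positive divisors but the claim fails; we check each in order.
The first 5 eligible values, up to k = 176, all satisfy the conclusion.
k = 208: τ(208) = 10; 208 ≥ 181.
Hence k = 208 is a counterexample.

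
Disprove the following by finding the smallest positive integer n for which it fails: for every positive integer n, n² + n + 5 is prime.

A counterexample is any positive integer n such that n² + n + 5 is not prime; we check each in order.
For n = 1, 2, 3 the conclusion holds.
n = 4: n² + n + 5 = 25 = 5 × 5, composite.

n = 4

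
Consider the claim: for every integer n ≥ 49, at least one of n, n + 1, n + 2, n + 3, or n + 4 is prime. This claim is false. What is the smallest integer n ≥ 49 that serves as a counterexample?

A counterexample is any integer n ≥ 49 such that n, n + 1, n + 2, n + 3, n + 4 are all composite; we check each in order.
For n = 49, 50, 51, 52, 53 the conclusion holds.
n = 54: 54 = 2 × 27; 55 = 5 × 11; 56 = 2 × 28; 57 = 3 × 19; 58 = 2 × 29 — all composite.

n = 54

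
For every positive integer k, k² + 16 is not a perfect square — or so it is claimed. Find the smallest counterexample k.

k = 3

A counterexample is any positive integer k such that k² + 16 is a perfect square; we check each in order.
For k = 1, 2 the conclusion holds.
k = 3: 3² + 16 = 25 = 5², a perfect square.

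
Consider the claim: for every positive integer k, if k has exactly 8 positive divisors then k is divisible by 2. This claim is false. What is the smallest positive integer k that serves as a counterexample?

k = 105

Check each positive integer k in order until k has exactly 8 positive divisors but k is not divisible by 2.
For k = 24, 30, 40, 42, …, 88, 102, 104 the conclusion holds.
k = 105: τ(105) = 8; 105 mod 2 = 1.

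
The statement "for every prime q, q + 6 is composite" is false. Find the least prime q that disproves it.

A counterexample is any prime q such that q + 6 is prime; we check each in order.
For q = 2, 3 the conclusion holds.
q = 5: q + 6 = 11, prime — not composite.

q = 5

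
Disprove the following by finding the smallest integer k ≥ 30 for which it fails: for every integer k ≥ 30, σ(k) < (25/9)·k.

k = 60

We need the least integer k ≥ 30 for which the claim fails.
For k = 30, 31, 32, 33, …, 57, 58, 59 the conclusion holds.
k = 60: σ(60) = 168; 168 ≥ 500/3.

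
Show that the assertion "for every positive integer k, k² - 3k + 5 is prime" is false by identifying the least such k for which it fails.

For k = 1, 2, 3 the conclusion holds.
k = 4: k² - 3k + 5 = 9 = 3 × 3, composite.
Hence k = 4 is a counterexample.

k = 4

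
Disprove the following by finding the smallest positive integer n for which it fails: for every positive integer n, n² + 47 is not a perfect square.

n = 23

A counterexample is any positive integer n such that n² + 47 is a perfect square; we check each in order.
For n = 1, 2, 3, 4, …, 20, 21, 22 the conclusion holds.
n = 23: 23² + 47 = 576 = 24², a perfect square.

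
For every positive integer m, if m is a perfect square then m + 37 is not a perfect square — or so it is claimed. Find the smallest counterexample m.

For m = 1, 4, 9, 16, …, 225, 256, 289 the conclusion holds.
m = 324: 324 = 18² and 324 + 37 = 361 = 19².
Thus m = 324 disproves the claim, and no smaller m works.

m = 324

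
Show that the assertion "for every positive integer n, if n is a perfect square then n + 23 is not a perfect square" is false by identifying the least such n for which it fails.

n = 121

A counterexample is any positive integer n such that n is a perfect square but n + 23 is a perfect square; we check each in order.
For n = 1, 4, 9, 16, 25, 36, 49, 64, 81, 100 the conclusion holds.
n = 121: 121 = 11² and 121 + 23 = 144 = 12².
Hence n = 121 is a counterexample.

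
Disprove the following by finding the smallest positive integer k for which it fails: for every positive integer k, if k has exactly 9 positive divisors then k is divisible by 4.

k = 225

We need the least positive integer k for which k has exactly 9 positive divisors but k is not divisible by 4.
k = 36: τ(36) = 9; 36 mod 4 = 0.
k = 100: τ(100) = 9; 100 mod 4 = 0.
k = 196: τ(196) = 9; 196 mod 4 = 0.
k = 225: τ(225) = 9; 225 mod 4 = 1.
So k = 225 is the smallest counterexample.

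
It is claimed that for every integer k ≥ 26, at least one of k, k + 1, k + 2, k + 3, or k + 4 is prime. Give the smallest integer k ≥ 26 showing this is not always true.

Check each integer k ≥ 26 in order until k, k + 1, k + 2, k + 3, k + 4 are all composite.
For k = 26, 27, 28, 29, 30, 31 the conclusion holds.
k = 32: 32 = 2 × 16; 33 = 3 × 11; 34 = 2 × 17; 35 = 5 × 7; 36 = 2 × 18 — all composite.

k = 32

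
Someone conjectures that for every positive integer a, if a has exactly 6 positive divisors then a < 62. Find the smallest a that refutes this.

a = 63

Check each positive integer a in order until a has exactly 6 positive divisors but the claim fails.
For a = 12, 18, 20, 28, 32, 44, 45, 50, 52 the conclusion holds.
a = 63: τ(63) = 6; 63 ≥ 62.
Thus a = 63 disproves the claim, and no smaller a works.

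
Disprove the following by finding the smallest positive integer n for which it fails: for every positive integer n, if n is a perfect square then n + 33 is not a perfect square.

Check each positive integer n in order until n is a perfect square but n + 33 is a perfect square.
For n = 1, 4, 9 the conclusion holds.
n = 16: 16 = 4² and 16 + 33 = 49 = 7².
So n = 16 is the smallest counterexample.

n = 16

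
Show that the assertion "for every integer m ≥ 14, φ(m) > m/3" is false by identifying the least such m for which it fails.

A counterexample is any integer m ≥ 14 such that the claim fails; we check each in order.
The first 4 eligible values, up to m = 17, all satisfy the conclusion.
m = 18: φ(18) = 6 and 18/3 = 6, so φ(18) ≤ 18/3.
So m = 18 is the smallest counterexample.

m = 18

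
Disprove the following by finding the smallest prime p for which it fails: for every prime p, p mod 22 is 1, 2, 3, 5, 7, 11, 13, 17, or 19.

p = 31

We need the least prime p for which the claim fails.
For p = 2, 3, 5, 7, 11, 13, 17, 19, 23, 29 the conclusion holds.
p = 31: 31 mod 22 = 9 — not in {1, 2, 3, 5, 7, 11, 13, 17, 19}.
Thus p = 31 disproves the claim, and no smaller p works.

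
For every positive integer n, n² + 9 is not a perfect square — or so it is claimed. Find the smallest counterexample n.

n = 4

A counterexample is any positive integer n such that n² + 9 is a perfect square; we check each in order.
n = 1: 1² + 9 = 10, not a perfect square.
n = 2: 2² + 9 = 13, not a perfect square.
n = 3: 3² + 9 = 18, not a perfect square.
n = 4: 4² + 9 = 25 = 5², a perfect square.
Thus n = 4 disproves the claim, and no smaller n works.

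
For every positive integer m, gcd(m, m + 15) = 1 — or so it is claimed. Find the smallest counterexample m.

m = 3

We need the least positive integer m for which gcd(m, m + 15) > 1.
For m = 1, 2 the conclusion holds.
m = 3: gcd(3, 18) = 3.
So m = 3 is the smallest counterexample.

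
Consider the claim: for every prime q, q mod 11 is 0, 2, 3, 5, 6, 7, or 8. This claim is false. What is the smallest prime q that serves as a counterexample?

A counterexample is any prime q such that the claim fails; we check each in order.
The first 8 eligible values, up to q = 19, all satisfy the conclusion.
q = 23: 23 mod 11 = 1 — not in {0, 2, 3, 5, 6, 7, 8}.
Hence q = 23 is a counterexample.

q = 23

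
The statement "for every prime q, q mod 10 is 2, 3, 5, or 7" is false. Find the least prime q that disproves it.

For q = 2, 3, 5, 7 the conclusion holds.
q = 11: 11 mod 10 = 1 — not in {2, 3, 5, 7}.
Hence q = 11 is a counterexample.

q = 11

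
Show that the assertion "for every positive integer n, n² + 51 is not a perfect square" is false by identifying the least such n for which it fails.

n = 7

n = 1: 1² + 51 = 52, not a perfect square.
n = 2: 2² + 51 = 55, not a perfect square.
n = 3: 3² + 51 = 60, not a perfect square.
n = 4: 4² + 51 = 67, not a perfect square.
n = 5: 5² + 51 = 76, not a perfect square.
n = 6: 6² + 51 = 87, not a perfect square.
n = 7: 7² + 51 = 100 = 10², a perfect square.
So n = 7 is the smallest counterexample.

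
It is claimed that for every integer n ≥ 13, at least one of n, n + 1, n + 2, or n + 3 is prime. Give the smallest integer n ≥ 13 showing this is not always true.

A counterexample is any integer n ≥ 13 such that n, n + 1, n + 2, n + 3 are all composite; we check each in order.
The first 11 eligible values, up to n = 23, all satisfy the conclusion.
n = 24: 24 = 2 × 12; 25 = 5 × 5; 26 = 2 × 13; 27 = 3 × 9 — all composite.
Hence n = 24 is a counterexample.

n = 24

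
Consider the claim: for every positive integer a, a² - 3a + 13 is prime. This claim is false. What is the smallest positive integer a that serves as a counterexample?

A counterexample is any positive integer a such that a² - 3a + 13 is not prime; we check each in order.
For a = 1, 2, 3, 4, …, 9, 10, 11 the conclusion holds.
a = 12: a² - 3a + 13 = 121 = 11 × 11, composite.

a = 12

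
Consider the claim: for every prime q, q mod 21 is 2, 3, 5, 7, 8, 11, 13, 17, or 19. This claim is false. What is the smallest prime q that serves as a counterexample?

q = 31

A counterexample is any prime q such that the claim fails; we check each in order.
For q = 2, 3, 5, 7, 11, 13, 17, 19, 23, 29 the conclusion holds.
q = 31: 31 mod 21 = 10 — not in {2, 3, 5, 7, 8, 11, 13, 17, 19}.
So q = 31 is the smallest counterexample.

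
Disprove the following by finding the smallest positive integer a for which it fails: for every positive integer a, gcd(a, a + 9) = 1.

a = 3

Check each positive integer a in order until gcd(a, a + 9) > 1.
For a = 1, 2 the conclusion holds.
a = 3: gcd(3, 12) = 3.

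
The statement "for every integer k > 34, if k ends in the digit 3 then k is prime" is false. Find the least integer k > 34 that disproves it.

For k = 43, 53 the conclusion holds.
k = 63: 63 ends in 3; 63 = 3 × 21, composite.

k = 63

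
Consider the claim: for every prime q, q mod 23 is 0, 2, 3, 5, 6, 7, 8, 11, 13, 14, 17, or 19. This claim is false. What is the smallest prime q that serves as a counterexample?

q = 41

We need the least prime q for which the claim fails.
For q = 2, 3, 5, 7, …, 29, 31, 37 the conclusion holds.
q = 41: 41 mod 23 = 18 — not in {0, 2, 3, 5, 6, 7, 8, 11, 13, 14, 17, 19}.
Hence q = 41 is a counterexample.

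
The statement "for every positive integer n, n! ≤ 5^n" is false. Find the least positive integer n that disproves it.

For n = 1, 2, 3, 4, …, 9, 10, 11 the conclusion holds.
n = 12: n! = 479001600 and 5^n = 244140625, so 479001600 > 244140625.
Thus n = 12 disproves the claim, and no smaller n works.

n = 12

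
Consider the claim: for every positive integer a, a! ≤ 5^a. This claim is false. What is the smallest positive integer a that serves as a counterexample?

For a = 1, 2, 3, 4, …, 9, 10, 11 the conclusion holds.
a = 12: a! = 479001600 and 5^a = 244140625, so 479001600 > 244140625.
So a = 12 is the smallest counterexample.

a = 12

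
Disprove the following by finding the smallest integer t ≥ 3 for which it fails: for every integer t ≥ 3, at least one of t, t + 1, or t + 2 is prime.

The first 5 eligible values, up to t = 7, all satisfy the conclusion.
t = 8: 8 = 2 × 4; 9 = 3 × 3; 10 = 2 × 5 — all composite.

t = 8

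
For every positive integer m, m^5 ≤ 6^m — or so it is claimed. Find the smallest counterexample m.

For m = 1, 2 the conclusion holds.
m = 3: m^5 = 243 and 6^m = 216, so 243 > 216.
So m = 3 is the smallest counterexample.

m = 3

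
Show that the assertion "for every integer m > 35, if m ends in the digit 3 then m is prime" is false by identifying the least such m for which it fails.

m = 63

For m = 43, 53 the conclusion holds.
m = 63: 63 ends in 3; 63 = 3 × 21, composite.
Hence m = 63 is a counterexample.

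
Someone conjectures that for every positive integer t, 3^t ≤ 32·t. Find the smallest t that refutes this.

t = 5

Check each positive integer t in order until 3^t > 32·t.
For t = 1, 2, 3, 4 the conclusion holds.
t = 5: 3^t = 243 and 32·t = 160, so 243 > 160.
Hence t = 5 is a counterexample.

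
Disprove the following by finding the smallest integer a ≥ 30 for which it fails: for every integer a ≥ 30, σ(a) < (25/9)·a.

a = 60

The first 30 eligible values, up to a = 59, all satisfy the conclusion.
a = 60: σ(60) = 168; 168 ≥ 500/3.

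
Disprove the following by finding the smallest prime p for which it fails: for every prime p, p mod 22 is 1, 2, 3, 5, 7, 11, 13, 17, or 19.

p = 31

For p = 2, 3, 5, 7, 11, 13, 17, 19, 23, 29 the conclusion holds.
p = 31: 31 mod 22 = 9 — not in {1, 2, 3, 5, 7, 11, 13, 17, 19}.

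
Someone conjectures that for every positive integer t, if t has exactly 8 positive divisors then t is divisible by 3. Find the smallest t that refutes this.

t = 40

For t = 24, 30 the conclusion holds.
t = 40: τ(40) = 8; 40 mod 3 = 1.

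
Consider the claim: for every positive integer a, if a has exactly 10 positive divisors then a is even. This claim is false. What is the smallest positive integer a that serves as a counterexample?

a = 405

We need the least positive integer a for which a has exactly 10 positive divisors but a is odd.
For a = 48, 80, 112, 162, 176, 208, 272, 304, 368 the conclusion holds.
a = 405: divisors of 405: 10 divisors; 405 is odd.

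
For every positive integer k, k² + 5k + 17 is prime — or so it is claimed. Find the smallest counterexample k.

k = 8

A counterexample is any positive integer k such that k² + 5k + 17 is not prime; we check each in order.
k = 1: k² + 5k + 17 = 23, prime.
k = 2: k² + 5k + 17 = 31, prime.
k = 3: k² + 5k + 17 = 41, prime.
k = 4: k² + 5k + 17 = 53, prime.
k = 5: k² + 5k + 17 = 67, prime.
k = 6: k² + 5k + 17 = 83, prime.
k = 7: k² + 5k + 17 = 101, prime.
k = 8: k² + 5k + 17 = 121 = 11 × 11, composite.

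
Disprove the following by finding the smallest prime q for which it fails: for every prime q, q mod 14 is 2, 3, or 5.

A counterexample is any prime q such that the claim fails; we check each in order.
For q = 2, 3, 5 the conclusion holds.
q = 7: 7 mod 14 = 7 — not in {2, 3, 5}.

q = 7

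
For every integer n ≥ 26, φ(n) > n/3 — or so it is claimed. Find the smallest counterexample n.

A counterexample is any integer n ≥ 26 such that the claim fails; we check each in order.
For n = 26, 27, 28, 29 the conclusion holds.
n = 30: φ(30) = 8 and 30/3 = 10, so φ(30) ≤ 30/3.

n = 30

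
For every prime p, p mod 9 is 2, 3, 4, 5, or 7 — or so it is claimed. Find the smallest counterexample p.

p = 17

Check each prime p in order until the claim fails.
p = 2: 2 mod 9 = 2.
p = 3: 3 mod 9 = 3.
p = 5: 5 mod 9 = 5.
p = 7: 7 mod 9 = 7.
p = 11: 11 mod 9 = 2.
p = 13: 13 mod 9 = 4.
p = 17: 17 mod 9 = 8 — not in {2, 3, 4, 5, 7}.
Thus p = 17 disproves the claim, and no smaller p works.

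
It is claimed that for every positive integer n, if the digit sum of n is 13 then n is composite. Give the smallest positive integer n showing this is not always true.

n = 67

Check each positive integer n in order until the digit sum of n is 13 but n is prime.
For n = 49, 58 the conclusion holds.
n = 67: digit sum 13; 67 is prime, not composite.
So n = 67 is the smallest counterexample.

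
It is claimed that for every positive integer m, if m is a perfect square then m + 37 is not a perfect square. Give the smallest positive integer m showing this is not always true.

Check each positive integer m in order until m is a perfect square but m + 37 is a perfect square.
The first 17 eligible values, up to m = 289, all satisfy the conclusion.
m = 324: 324 = 18² and 324 + 37 = 361 = 19².
So m = 324 is the smallest counterexample.

m = 324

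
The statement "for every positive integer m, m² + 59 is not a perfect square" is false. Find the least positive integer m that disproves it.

We need the least positive integer m for which m² + 59 is a perfect square.
For m = 1, 2, 3, 4, …, 26, 27, 28 the conclusion holds.
m = 29: 29² + 59 = 900 = 30², a perfect square.

m = 29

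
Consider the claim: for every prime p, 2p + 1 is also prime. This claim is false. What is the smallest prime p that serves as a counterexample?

Check each prime p in order until 2p + 1 is not prime.
p = 2: 2p + 1 = 5, prime.
p = 3: 2p + 1 = 7, prime.
p = 5: 2p + 1 = 11, prime.
p = 7: 2p + 1 = 15 = 3 × 5, not prime.
So p = 7 is the smallest counterexample.

p = 7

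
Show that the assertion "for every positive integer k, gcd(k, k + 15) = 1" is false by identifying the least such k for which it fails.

Check each positive integer k in order until gcd(k, k + 15) > 1.
For k = 1, 2 the conclusion holds.
k = 3: gcd(3, 18) = 3.
Thus k = 3 disproves the claim, and no smaller k works.

k = 3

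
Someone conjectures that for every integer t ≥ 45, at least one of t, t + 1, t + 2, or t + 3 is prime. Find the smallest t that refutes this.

t = 48

t = 45: 47 is prime.
t = 46: 47 is prime.
t = 47: 47 is prime.
t = 48: 48 = 2 × 24; 49 = 7 × 7; 50 = 2 × 25; 51 = 3 × 17 — all composite.
Hence t = 48 is a counterexample.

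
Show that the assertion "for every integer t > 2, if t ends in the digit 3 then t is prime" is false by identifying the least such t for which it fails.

For t = 3, 13, 23 the conclusion holds.
t = 33: 33 ends in 3; 33 = 3 × 11, composite.

t = 33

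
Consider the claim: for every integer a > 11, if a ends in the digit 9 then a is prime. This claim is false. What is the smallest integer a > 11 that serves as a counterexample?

A counterexample is any integer a > 11 such that a ends in the digit 9 but a is not prime; we check each in order.
a = 19: 19 ends in 9 and is prime.
a = 29: 29 ends in 9 and is prime.
a = 39: 39 ends in 9; 39 = 3 × 13, composite.
Hence a = 39 is a counterexample.

a = 39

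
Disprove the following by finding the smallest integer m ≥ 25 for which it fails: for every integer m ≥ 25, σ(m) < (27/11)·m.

A counterexample is any integer m ≥ 25 such that the claim fails; we check each in order.
For m = 25, 26, 27, 28, …, 33, 34, 35 the conclusion holds.
m = 36: σ(36) = 91; 91 ≥ 972/11.

m = 36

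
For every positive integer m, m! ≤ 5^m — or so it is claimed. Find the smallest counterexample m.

m = 12

Check each positive integer m in order until m! > 5^m.
The first 11 eligible values, up to m = 11, all satisfy the conclusion.
m = 12: m! = 479001600 and 5^m = 244140625, so 479001600 > 244140625.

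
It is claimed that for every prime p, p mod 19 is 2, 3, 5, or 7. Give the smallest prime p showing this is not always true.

p = 11

We need the least prime p for which the claim fails.
For p = 2, 3, 5, 7 the conclusion holds.
p = 11: 11 mod 19 = 11 — not in {2, 3, 5, 7}.
Hence p = 11 is a counterexample.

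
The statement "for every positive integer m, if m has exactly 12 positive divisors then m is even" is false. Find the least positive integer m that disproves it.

m = 315

We need the least positive integer m for which m has exactly 12 positive divisors but m is odd.
For m = 60, 72, 84, 90, …, 294, 306, 308 the conclusion holds.
m = 315: divisors of 315: 12 divisors; 315 is odd.
Thus m = 315 disproves the claim, and no smaller m works.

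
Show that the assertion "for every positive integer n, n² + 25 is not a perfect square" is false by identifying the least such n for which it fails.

n = 12

Check each positive integer n in order until n² + 25 is a perfect square.
For n = 1, 2, 3, 4, …, 9, 10, 11 the conclusion holds.
n = 12: 12² + 25 = 169 = 13², a perfect square.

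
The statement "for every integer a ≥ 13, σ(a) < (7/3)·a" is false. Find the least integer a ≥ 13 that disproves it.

a = 24

Check each integer a ≥ 13 in order until the claim fails.
For a = 13, 14, 15, 16, …, 21, 22, 23 the conclusion holds.
a = 24: σ(24) = 60; 60 ≥ 56.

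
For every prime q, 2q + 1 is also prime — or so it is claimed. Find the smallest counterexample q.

q = 7

Check each prime q in order until 2q + 1 is not prime.
For q = 2, 3, 5 the conclusion holds.
q = 7: 2q + 1 = 15 = 3 × 5, not prime.
Hence q = 7 is a counterexample.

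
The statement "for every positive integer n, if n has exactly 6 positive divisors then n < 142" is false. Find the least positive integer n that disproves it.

n = 147

A counterexample is any positive integer n such that n has exactly 6 positive divisors but the claim fails; we check each in order.
For n = 12, 18, 20, 28, …, 116, 117, 124 the conclusion holds.
n = 147: τ(147) = 6; 147 ≥ 142.
Thus n = 147 disproves the claim, and no smaller n works.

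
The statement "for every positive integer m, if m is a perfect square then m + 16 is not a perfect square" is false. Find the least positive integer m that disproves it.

Check each positive integer m in order until m is a perfect square but m + 16 is a perfect square.
m = 1: 1 + 16 = 17, not a perfect square.
m = 4: 4 + 16 = 20, not a perfect square.
m = 9: 9 = 3² and 9 + 16 = 25 = 5².

m = 9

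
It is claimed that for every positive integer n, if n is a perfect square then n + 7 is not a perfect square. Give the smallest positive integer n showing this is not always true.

n = 9

A counterexample is any positive integer n such that n is a perfect square but n + 7 is a perfect square; we check each in order.
n = 1: 1 + 7 = 8, not a perfect square.
n = 4: 4 + 7 = 11, not a perfect square.
n = 9: 9 = 3² and 9 + 7 = 16 = 4².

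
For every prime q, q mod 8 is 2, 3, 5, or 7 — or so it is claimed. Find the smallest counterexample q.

q = 17

For q = 2, 3, 5, 7, 11, 13 the conclusion holds.
q = 17: 17 mod 8 = 1 — not in {2, 3, 5, 7}.
Hence q = 17 is a counterexample.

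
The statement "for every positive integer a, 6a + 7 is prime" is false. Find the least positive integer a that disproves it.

For a = 1, 2 the conclusion holds.
a = 3: 6a + 7 = 25 = 5 × 5, composite.
Hence a = 3 is a counterexample.

a = 3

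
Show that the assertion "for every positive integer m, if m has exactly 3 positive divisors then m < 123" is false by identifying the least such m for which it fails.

m = 4: τ(4) = 3; 4 < 123.
m = 9: τ(9) = 3; 9 < 123.
m = 25: τ(25) = 3; 25 < 123.
m = 49: τ(49) = 3; 49 < 123.
m = 121: τ(121) = 3; 121 < 123.
m = 169: τ(169) = 3; 169 ≥ 123.
Hence m = 169 is a counterexample.

m = 169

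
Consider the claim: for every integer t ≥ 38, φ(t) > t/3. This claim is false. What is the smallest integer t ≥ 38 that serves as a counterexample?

t = 42

Check each integer t ≥ 38 in order until the claim fails.
t = 38: φ(38) = 18 and 38/3 = 38/3, so φ(38) > 38/3.
t = 39: φ(39) = 24 and 39/3 = 13, so φ(39) > 39/3.
t = 40: φ(40) = 16 and 40/3 = 40/3, so φ(40) > 40/3.
t = 41: φ(41) = 40 and 41/3 = 41/3, so φ(41) > 41/3.
t = 42: φ(42) = 12 and 42/3 = 14, so φ(42) ≤ 42/3.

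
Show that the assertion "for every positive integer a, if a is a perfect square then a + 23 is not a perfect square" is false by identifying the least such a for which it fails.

a = 121

A counterexample is any positive integer a such that a is a perfect square but a + 23 is a perfect square; we check each in order.
The first 10 eligible values, up to a = 100, all satisfy the conclusion.
a = 121: 121 = 11² and 121 + 23 = 144 = 12².
Thus a = 121 disproves the claim, and no smaller a works.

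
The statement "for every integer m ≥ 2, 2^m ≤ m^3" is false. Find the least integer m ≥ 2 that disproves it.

m = 2: 2^m = 4 and m^3 = 8, so 4 ≤ 8.
m = 3: 2^m = 8 and m^3 = 27, so 8 ≤ 27.
m = 4: 2^m = 16 and m^3 = 64, so 16 ≤ 64.
m = 5: 2^m = 32 and m^3 = 125, so 32 ≤ 125.
m = 6: 2^m = 64 and m^3 = 216, so 64 ≤ 216.
m = 7: 2^m = 128 and m^3 = 343, so 128 ≤ 343.
m = 8: 2^m = 256 and m^3 = 512, so 256 ≤ 512.
m = 9: 2^m = 512 and m^3 = 729, so 512 ≤ 729.
m = 10: 2^m = 1024 and m^3 = 1000, so 1024 > 1000.

m = 10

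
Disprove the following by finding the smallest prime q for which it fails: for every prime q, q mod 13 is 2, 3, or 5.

q = 7

Check each prime q in order until the claim fails.
q = 2: 2 mod 13 = 2.
q = 3: 3 mod 13 = 3.
q = 5: 5 mod 13 = 5.
q = 7: 7 mod 13 = 7 — not in {2, 3, 5}.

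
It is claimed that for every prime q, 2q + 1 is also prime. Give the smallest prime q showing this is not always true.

We need the least prime q for which 2q + 1 is not prime.
For q = 2, 3, 5 the conclusion holds.
q = 7: 2q + 1 = 15 = 3 × 5, not prime.

q = 7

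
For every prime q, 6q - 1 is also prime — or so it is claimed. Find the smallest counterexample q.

q = 11

A counterexample is any prime q such that 6q - 1 is not prime; we check each in order.
q = 2: 6q - 1 = 11, prime.
q = 3: 6q - 1 = 17, prime.
q = 5: 6q - 1 = 29, prime.
q = 7: 6q - 1 = 41, prime.
q = 11: 6q - 1 = 65 = 5 × 13, not prime.
Hence q = 11 is a counterexample.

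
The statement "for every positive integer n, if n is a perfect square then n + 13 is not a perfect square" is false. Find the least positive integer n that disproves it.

n = 36

The first 5 eligible values, up to n = 25, all satisfy the conclusion.
n = 36: 36 = 6² and 36 + 13 = 49 = 7².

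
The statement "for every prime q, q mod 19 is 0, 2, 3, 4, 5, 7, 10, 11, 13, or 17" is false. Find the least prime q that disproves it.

q = 31

We need the least prime q for which the claim fails.
The first 10 eligible values, up to q = 29, all satisfy the conclusion.
q = 31: 31 mod 19 = 12 — not in {0, 2, 3, 4, 5, 7, 10, 11, 13, 17}.
Thus q = 31 disproves the claim, and no smaller q works.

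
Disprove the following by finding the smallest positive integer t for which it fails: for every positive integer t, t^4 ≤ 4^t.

t = 3

t = 1: t^4 = 1 and 4^t = 4, so 1 ≤ 4.
t = 2: t^4 = 16 and 4^t = 16, so 16 ≤ 16.
t = 3: t^4 = 81 and 4^t = 64, so 81 > 64.
So t = 3 is the smallest counterexample.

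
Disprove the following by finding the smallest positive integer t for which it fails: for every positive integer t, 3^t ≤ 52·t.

t = 6

The first 5 eligible values, up to t = 5, all satisfy the conclusion.
t = 6: 3^t = 729 and 52·t = 312, so 729 > 312.
Thus t = 6 disproves the claim, and no smaller t works.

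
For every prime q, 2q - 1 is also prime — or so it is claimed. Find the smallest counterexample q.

q = 5

q = 2: 2q - 1 = 3, prime.
q = 3: 2q - 1 = 5, prime.
q = 5: 2q - 1 = 9 = 3 × 3, not prime.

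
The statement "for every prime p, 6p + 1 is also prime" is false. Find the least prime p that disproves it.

We need the least prime p for which 6p + 1 is not prime.
For p = 2, 3, 5, 7, 11, 13, 17 the conclusion holds.
p = 19: 6p + 1 = 115 = 5 × 23, not prime.
So p = 19 is the smallest counterexample.

p = 19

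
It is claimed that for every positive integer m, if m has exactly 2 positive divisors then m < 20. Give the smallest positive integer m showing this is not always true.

m = 23

For m = 2, 3, 5, 7, 11, 13, 17, 19 the conclusion holds.
m = 23: τ(23) = 2; 23 ≥ 20.
Thus m = 23 disproves the claim, and no smaller m works.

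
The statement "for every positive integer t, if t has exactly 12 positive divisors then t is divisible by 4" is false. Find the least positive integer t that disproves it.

t = 90

t = 60: τ(60) = 12; 60 mod 4 = 0.
t = 72: τ(72) = 12; 72 mod 4 = 0.
t = 84: τ(84) = 12; 84 mod 4 = 0.
t = 90: τ(90) = 12; 90 mod 4 = 2.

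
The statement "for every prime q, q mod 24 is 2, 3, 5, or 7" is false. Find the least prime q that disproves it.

A counterexample is any prime q such that the claim fails; we check each in order.
For q = 2, 3, 5, 7 the conclusion holds.
q = 11: 11 mod 24 = 11 — not in {2, 3, 5, 7}.
So q = 11 is the smallest counterexample.

q = 11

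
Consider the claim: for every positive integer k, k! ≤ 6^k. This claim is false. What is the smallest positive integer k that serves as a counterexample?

k = 14

A counterexample is any positive integer k such that k! > 6^k; we check each in order.
For k = 1, 2, 3, 4, …, 11, 12, 13 the conclusion holds.
k = 14: k! = 87178291200 and 6^k = 78364164096, so 87178291200 > 78364164096.
Hence k = 14 is a counterexample.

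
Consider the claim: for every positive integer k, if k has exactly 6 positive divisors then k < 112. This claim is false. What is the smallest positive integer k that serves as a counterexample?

Check each positive integer k in order until k has exactly 6 positive divisors but the claim fails.
For k = 12, 18, 20, 28, …, 92, 98, 99 the conclusion holds.
k = 116: τ(116) = 6; 116 ≥ 112.
Thus k = 116 disproves the claim, and no smaller k works.

k = 116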